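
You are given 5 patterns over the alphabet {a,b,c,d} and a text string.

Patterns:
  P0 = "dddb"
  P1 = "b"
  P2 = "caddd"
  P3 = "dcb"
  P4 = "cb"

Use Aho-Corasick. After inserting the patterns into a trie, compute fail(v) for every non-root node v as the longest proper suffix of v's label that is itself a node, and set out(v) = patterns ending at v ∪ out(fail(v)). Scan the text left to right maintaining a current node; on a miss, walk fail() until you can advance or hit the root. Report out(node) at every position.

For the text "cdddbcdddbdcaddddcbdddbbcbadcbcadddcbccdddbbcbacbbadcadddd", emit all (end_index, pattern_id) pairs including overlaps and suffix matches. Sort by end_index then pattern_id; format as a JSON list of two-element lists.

Build:
Trie (insert patterns):
  0='ε' goto b→5 c→6 d→1
  1='d' goto c→11 d→2
  2='dd' goto d→3
  3='ddd' goto b→4
  4='dddb' goto ·  ←P0
  5='b' goto ·  ←P1
  6='c' goto a→7 b→13
  7='ca' goto d→8
  8='cad' goto d→9
  9='cadd' goto d→10
  10='caddd' goto ·  ←P2
  11='dc' goto b→12
  12='dcb' goto ·  ←P3
  13='cb' goto ·  ←P4

BFS fail/out derivation:
  n1('d'): parent n0 fail=0; on 'd' 0 → fail=0;  out ∅∪∅=∅
  n5('b'): parent n0 fail=0; on 'b' 0 → fail=0;  out {1}∪∅={1}
  n6('c'): parent n0 fail=0; on 'c' 0 → fail=0;  out ∅∪∅=∅
  n2('dd'): parent n1 fail=0; on 'd' 0 → fail=1;  out ∅∪∅=∅
  n7('ca'): parent n6 fail=0; on 'a' 0 → fail=0;  out ∅∪∅=∅
  n11('dc'): parent n1 fail=0; on 'c' 0 → fail=6;  out ∅∪∅=∅
  n13('cb'): parent n6 fail=0; on 'b' 0 → fail=5;  out {4}∪{1}={1,4}
  n3('ddd'): parent n2 fail=1; on 'd' 1 → fail=2;  out ∅∪∅=∅
  n8('cad'): parent n7 fail=0; on 'd' 0 → fail=1;  out ∅∪∅=∅
  n12('dcb'): parent n11 fail=6; on 'b' 6 → fail=13;  out {3}∪{1,4}={1,3,4}
  n4('dddb'): parent n3 fail=2; on 'b' 2→1→0 → fail=5;  out {0}∪{1}={0,1}
  n9('cadd'): parent n8 fail=1; on 'd' 1 → fail=2;  out ∅∪∅=∅
  n10('caddd'): parent n9 fail=2; on 'd' 2 → fail=3;  out {2}∪∅={2}

Scan:
i=0 'c': node 0→6
i=1 'd': node 6→1 ·f
i=2 'd': node 1→2
i=3 'd': node 2→3
i=4 'b': node 3→4  emit P0@[1:4],P1@[4:4]
i=5 'c': node 4→6 ·f
i=6 'd': node 6→1 ·f
i=7 'd': node 1→2
i=8 'd': node 2→3
i=9 'b': node 3→4  emit P0@[6:9],P1@[9:9]
i=10 'd': node 4→1 ·f
i=11 'c': node 1→11
i=12 'a': node 11→7 ·f
i=13 'd': node 7→8
i=14 'd': node 8→9
i=15 'd': node 9→10  emit P2@[11:15]
i=16 'd': node 10→3 ·f
i=17 'c': node 3→11 ·f
i=18 'b': node 11→12  emit P1@[18:18],P3@[16:18],P4@[17:18]
i=19 'd': node 12→1 ·f
i=20 'd': node 1→2
i=21 'd': node 2→3
i=22 'b': node 3→4  emit P0@[19:22],P1@[22:22]
i=23 'b': node 4→5 ·f  emit P1@[23:23]
i=24 'c': node 5→6 ·f
i=25 'b': node 6→13  emit P1@[25:25],P4@[24:25]
i=26 'a': node 13→0 ·f
i=27 'd': node 0→1
i=28 'c': node 1→11
i=29 'b': node 11→12  emit P1@[29:29],P3@[27:29],P4@[28:29]
i=30 'c': node 12→6 ·f
i=31 'a': node 6→7
i=32 'd': node 7→8
i=33 'd': node 8→9
i=34 'd': node 9→10  emit P2@[30:34]
i=35 'c': node 10→11 ·f
i=36 'b': node 11→12  emit P1@[36:36],P3@[34:36],P4@[35:36]
i=37 'c': node 12→6 ·f
i=38 'c': node 6→6 ·f
i=39 'd': node 6→1 ·f
i=40 'd': node 1→2
i=41 'd': node 2→3
i=42 'b': node 3→4  emit P0@[39:42],P1@[42:42]
i=43 'b': node 4→5 ·f  emit P1@[43:43]
i=44 'c': node 5→6 ·f
i=45 'b': node 6→13  emit P1@[45:45],P4@[44:45]
i=46 'a': node 13→0 ·f
i=47 'c': node 0→6
i=48 'b': node 6→13  emit P1@[48:48],P4@[47:48]
i=49 'b': node 13→5 ·f  emit P1@[49:49]
i=50 'a': node 5→0 ·f
i=51 'd': node 0→1
i=52 'c': node 1→11
i=53 'a': node 11→7 ·f
i=54 'd': node 7→8
i=55 'd': node 8→9
i=56 'd': node 9→10  emit P2@[52:56]
i=57 'd': node 10→3 ·f

Matches: [[4,0],[4,1],[9,0],[9,1],[15,2],[18,1],[18,3],[18,4],[22,0],[22,1],[23,1],[25,1],[25,4],[29,1],[29,3],[29,4],[34,2],[36,1],[36,3],[36,4],[42,0],[42,1],[43,1],[45,1],[45,4],[48,1],[48,4],[49,1],[56,2]]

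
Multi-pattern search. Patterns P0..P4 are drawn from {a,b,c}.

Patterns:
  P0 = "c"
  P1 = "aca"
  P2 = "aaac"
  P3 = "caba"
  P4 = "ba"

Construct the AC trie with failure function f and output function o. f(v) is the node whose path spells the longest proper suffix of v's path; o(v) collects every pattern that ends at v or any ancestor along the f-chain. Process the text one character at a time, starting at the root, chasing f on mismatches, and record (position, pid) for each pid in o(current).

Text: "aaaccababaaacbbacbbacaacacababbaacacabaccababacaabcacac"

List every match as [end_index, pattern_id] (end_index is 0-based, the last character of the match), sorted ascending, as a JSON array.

Construct AC machine:
Trie (insert patterns):
  n0 'ε': a→2 b→11 c→1
  n1 'c': a→8  [P0 ends]
  n2 'a': a→5 c→3
  n3 'ac': a→4
  n4 'aca': ·  [P1 ends]
  n5 'aa': a→6
  n6 'aaa': c→7
  n7 'aaac': ·  [P2 ends]
  n8 'ca': b→9
  n9 'cab': a→10
  n10 'caba': ·  [P3 ends]
  n11 'b': a→12
  n12 'ba': ·  [P4 ends]

Failure links (BFS by depth):
  n1('c'): parent n0 fail=0; on 'c' 0 → fail=0;  out {0}∪∅={0}
  n2('a'): parent n0 fail=0; on 'a' 0 → fail=0;  out ∅∪∅=∅
  n11('b'): parent n0 fail=0; on 'b' 0 → fail=0;  out ∅∪∅=∅
  n3('ac'): parent n2 fail=0; on 'c' 0 → fail=1;  out ∅∪{0}={0}
  n5('aa'): parent n2 fail=0; on 'a' 0 → fail=2;  out ∅∪∅=∅
  n8('ca'): parent n1 fail=0; on 'a' 0 → fail=2;  out ∅∪∅=∅
  n12('ba'): parent n11 fail=0; on 'a' 0 → fail=2;  out {4}∪∅={4}
  n4('aca'): parent n3 fail=1; on 'a' 1 → fail=8;  out {1}∪∅={1}
  n6('aaa'): parent n5 fail=2; on 'a' 2 → fail=5;  out ∅∪∅=∅
  n9('cab'): parent n8 fail=2; on 'b' 2→0 → fail=11;  out ∅∪∅=∅
  n7('aaac'): parent n6 fail=5; on 'c' 5→2 → fail=3;  out {2}∪{0}={0,2}
  n10('caba'): parent n9 fail=11; on 'a' 11 → fail=12;  out {3}∪{4}={3,4}

Scan:
i=0 'a': node 0→2
i=1 'a': node 2→5
i=2 'a': node 5→6
i=3 'c': node 6→7  emit P0@[3:3],P2@[0:3]
i=4 'c': node 7→1 (fail-walked)  emit P0@[4:4]
i=5 'a': node 1→8
i=6 'b': node 8→9
i=7 'a': node 9→10  emit P3@[4:7],P4@[6:7]
i=8 'b': node 10→11 (fail-walked)
i=9 'a': node 11→12  emit P4@[8:9]
i=10 'a': node 12→5 (fail-walked)
i=11 'a': node 5→6
i=12 'c': node 6→7  emit P0@[12:12],P2@[9:12]
i=13 'b': node 7→11 (fail-walked)
i=14 'b': node 11→11 (fail-walked)
i=15 'a': node 11→12  emit P4@[14:15]
i=16 'c': node 12→3 (fail-walked)  emit P0@[16:16]
i=17 'b': node 3→11 (fail-walked)
i=18 'b': node 11→11 (fail-walked)
i=19 'a': node 11→12  emit P4@[18:19]
i=20 'c': node 12→3 (fail-walked)  emit P0@[20:20]
i=21 'a': node 3→4  emit P1@[19:21]
i=22 'a': node 4→5 (fail-walked)
i=23 'c': node 5→3 (fail-walked)  emit P0@[23:23]
i=24 'a': node 3→4  emit P1@[22:24]
i=25 'c': node 4→3 (fail-walked)  emit P0@[25:25]
i=26 'a': node 3→4  emit P1@[24:26]
i=27 'b': node 4→9 (fail-walked)
i=28 'a': node 9→10  emit P3@[25:28],P4@[27:28]
i=29 'b': node 10→11 (fail-walked)
i=30 'b': node 11→11 (fail-walked)
i=31 'a': node 11→12  emit P4@[30:31]
i=32 'a': node 12→5 (fail-walked)
i=33 'c': node 5→3 (fail-walked)  emit P0@[33:33]
i=34 'a': node 3→4  emit P1@[32:34]
i=35 'c': node 4→3 (fail-walked)  emit P0@[35:35]
i=36 'a': node 3→4  emit P1@[34:36]
i=37 'b': node 4→9 (fail-walked)
i=38 'a': node 9→10  emit P3@[35:38],P4@[37:38]
i=39 'c': node 10→3 (fail-walked)  emit P0@[39:39]
i=40 'c': node 3→1 (fail-walked)  emit P0@[40:40]
i=41 'a': node 1→8
i=42 'b': node 8→9
i=43 'a': node 9→10  emit P3@[40:43],P4@[42:43]
i=44 'b': node 10→11 (fail-walked)
i=45 'a': node 11→12  emit P4@[44:45]
i=46 'c': node 12→3 (fail-walked)  emit P0@[46:46]
i=47 'a': node 3→4  emit P1@[45:47]
i=48 'a': node 4→5 (fail-walked)
i=49 'b': node 5→11 (fail-walked)
i=50 'c': node 11→1 (fail-walked)  emit P0@[50:50]
i=51 'a': node 1→8
i=52 'c': node 8→3 (fail-walked)  emit P0@[52:52]
i=53 'a': node 3→4  emit P1@[51:53]
i=54 'c': node 4→3 (fail-walked)  emit P0@[54:54]

Result: [[3,0],[3,2],[4,0],[7,3],[7,4],[9,4],[12,0],[12,2],[15,4],[16,0],[19,4],[20,0],[21,1],[23,0],[24,1],[25,0],[26,1],[28,3],[28,4],[31,4],[33,0],[34,1],[35,0],[36,1],[38,3],[38,4],[39,0],[40,0],[43,3],[43,4],[45,4],[46,0],[47,1],[50,0],[52,0],[53,1],[54,0]]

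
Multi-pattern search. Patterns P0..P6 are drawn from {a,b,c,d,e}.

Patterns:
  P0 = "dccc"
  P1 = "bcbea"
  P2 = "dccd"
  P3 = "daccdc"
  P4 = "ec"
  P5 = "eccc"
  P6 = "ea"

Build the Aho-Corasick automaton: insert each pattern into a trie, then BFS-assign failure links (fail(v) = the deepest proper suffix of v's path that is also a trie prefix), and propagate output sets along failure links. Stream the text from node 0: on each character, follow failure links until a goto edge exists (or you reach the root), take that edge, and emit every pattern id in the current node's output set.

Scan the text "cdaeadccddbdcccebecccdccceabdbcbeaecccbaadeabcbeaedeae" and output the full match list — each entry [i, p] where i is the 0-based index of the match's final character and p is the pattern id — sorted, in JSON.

Build:
Trie (insert patterns):
  0='ε' goto b→5 d→1 e→16
  1='d' goto a→11 c→2
  2='dc' goto c→3
  3='dcc' goto c→4 d→10
  4='dccc' goto ·  ←P0
  5='b' goto c→6
  6='bc' goto b→7
  7='bcb' goto e→8
  8='bcbe' goto a→9
  9='bcbea' goto ·  ←P1
  10='dccd' goto ·  ←P2
  11='da' goto c→12
  12='dac' goto c→13
  13='dacc' goto d→14
  14='daccd' goto c→15
  15='daccdc' goto ·  ←P3
  16='e' goto a→20 c→17
  17='ec' goto c→18  ←P4
  18='ecc' goto c→19
  19='eccc' goto ·  ←P5
  20='ea' goto ·  ←P6

BFS fail/out derivation:
  fail(1) 'd': from fail(0)=0 chase 'd': 0 ⇒ 0;  out=∅∪out(0)=∅
  fail(5) 'b': from fail(0)=0 chase 'b': 0 ⇒ 0;  out=∅∪out(0)=∅
  fail(16) 'e': from fail(0)=0 chase 'e': 0 ⇒ 0;  out=∅∪out(0)=∅
  fail(2) 'dc': from fail(1)=0 chase 'c': 0 ⇒ 0;  out=∅∪out(0)=∅
  fail(6) 'bc': from fail(5)=0 chase 'c': 0 ⇒ 0;  out=∅∪out(0)=∅
  fail(11) 'da': from fail(1)=0 chase 'a': 0 ⇒ 0;  out=∅∪out(0)=∅
  fail(17) 'ec': from fail(16)=0 chase 'c': 0 ⇒ 0;  out={4}∪out(0)={4}
  fail(20) 'ea': from fail(16)=0 chase 'a': 0 ⇒ 0;  out={6}∪out(0)={6}
  fail(3) 'dcc': from fail(2)=0 chase 'c': 0 ⇒ 0;  out=∅∪out(0)=∅
  fail(7) 'bcb': from fail(6)=0 chase 'b': 0 ⇒ 5;  out=∅∪out(5)=∅
  fail(12) 'dac': from fail(11)=0 chase 'c': 0 ⇒ 0;  out=∅∪out(0)=∅
  fail(18) 'ecc': from fail(17)=0 chase 'c': 0 ⇒ 0;  out=∅∪out(0)=∅
  fail(4) 'dccc': from fail(3)=0 chase 'c': 0 ⇒ 0;  out={0}∪out(0)={0}
  fail(8) 'bcbe': from fail(7)=5 chase 'e': 5→0 ⇒ 16;  out=∅∪out(16)=∅
  fail(10) 'dccd': from fail(3)=0 chase 'd': 0 ⇒ 1;  out={2}∪out(1)={2}
  fail(13) 'dacc': from fail(12)=0 chase 'c': 0 ⇒ 0;  out=∅∪out(0)=∅
  fail(19) 'eccc': from fail(18)=0 chase 'c': 0 ⇒ 0;  out={5}∪out(0)={5}
  fail(9) 'bcbea': from fail(8)=16 chase 'a': 16 ⇒ 20;  out={1}∪out(20)={1,6}
  fail(14) 'daccd': from fail(13)=0 chase 'd': 0 ⇒ 1;  out=∅∪out(1)=∅
  fail(15) 'daccdc': from fail(14)=1 chase 'c': 1 ⇒ 2;  out={3}∪out(2)={3}

Run:
pos 0 'c': at 0
pos 1 'd': at 1
pos 2 'a': at 11
pos 3 'e': at 16 (via fail)
pos 4 'a': at 20  → match P6@[3:4]
pos 5 'd': at 1 (via fail)
pos 6 'c': at 2
pos 7 'c': at 3
pos 8 'd': at 10  → match P2@[5:8]
pos 9 'd': at 1 (via fail)
pos 10 'b': at 5 (via fail)
pos 11 'd': at 1 (via fail)
pos 12 'c': at 2
pos 13 'c': at 3
pos 14 'c': at 4  → match P0@[11:14]
pos 15 'e': at 16 (via fail)
pos 16 'b': at 5 (via fail)
pos 17 'e': at 16 (via fail)
pos 18 'c': at 17  → match P4@[17:18]
pos 19 'c': at 18
pos 20 'c': at 19  → match P5@[17:20]
pos 21 'd': at 1 (via fail)
pos 22 'c': at 2
pos 23 'c': at 3
pos 24 'c': at 4  → match P0@[21:24]
pos 25 'e': at 16 (via fail)
pos 26 'a': at 20  → match P6@[25:26]
pos 27 'b': at 5 (via fail)
pos 28 'd': at 1 (via fail)
pos 29 'b': at 5 (via fail)
pos 30 'c': at 6
pos 31 'b': at 7
pos 32 'e': at 8
pos 33 'a': at 9  → match P1@[29:33],P6@[32:33]
pos 34 'e': at 16 (via fail)
pos 35 'c': at 17  → match P4@[34:35]
pos 36 'c': at 18
pos 37 'c': at 19  → match P5@[34:37]
pos 38 'b': at 5 (via fail)
pos 39 'a': at 0 (via fail)
pos 40 'a': at 0
pos 41 'd': at 1
pos 42 'e': at 16 (via fail)
pos 43 'a': at 20  → match P6@[42:43]
pos 44 'b': at 5 (via fail)
pos 45 'c': at 6
pos 46 'b': at 7
pos 47 'e': at 8
pos 48 'a': at 9  → match P1@[44:48],P6@[47:48]
pos 49 'e': at 16 (via fail)
pos 50 'd': at 1 (via fail)
pos 51 'e': at 16 (via fail)
pos 52 'a': at 20  → match P6@[51:52]
pos 53 'e': at 16 (via fail)

All matches (sorted): [[4,6],[8,2],[14,0],[18,4],[20,5],[24,0],[26,6],[33,1],[33,6],[35,4],[37,5],[43,6],[48,1],[48,6],[52,6]]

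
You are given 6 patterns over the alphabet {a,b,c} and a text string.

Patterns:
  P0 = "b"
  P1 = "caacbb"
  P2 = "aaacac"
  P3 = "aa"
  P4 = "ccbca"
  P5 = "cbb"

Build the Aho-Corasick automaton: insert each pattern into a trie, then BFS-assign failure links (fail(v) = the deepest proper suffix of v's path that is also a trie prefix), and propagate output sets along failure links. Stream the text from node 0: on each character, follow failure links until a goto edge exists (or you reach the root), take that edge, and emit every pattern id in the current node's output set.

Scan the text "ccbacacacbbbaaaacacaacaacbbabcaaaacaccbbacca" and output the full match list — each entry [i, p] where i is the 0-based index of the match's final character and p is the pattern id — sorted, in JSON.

Construct AC machine:
Trie (insert patterns):
  0='ε' goto a→8 b→1 c→2
  1='b' goto ·  ←P0
  2='c' goto a→3 b→18 c→14
  3='ca' goto a→4
  4='caa' goto c→5
  5='caac' goto b→6
  6='caacb' goto b→7
  7='caacbb' goto ·  ←P1
  8='a' goto a→9
  9='aa' goto a→10  ←P3
  10='aaa' goto c→11
  11='aaac' goto a→12
  12='aaaca' goto c→13
  13='aaacac' goto ·  ←P2
  14='cc' goto b→15
  15='ccb' goto c→16
  16='ccbc' goto a→17
  17='ccbca' goto ·  ←P4
  18='cb' goto b→19
  19='cbb' goto ·  ←P5

Failure links (BFS by depth):
  n1('b'): parent n0 fail=0; on 'b' 0 → fail=0;  out {0}∪∅={0}
  n2('c'): parent n0 fail=0; on 'c' 0 → fail=0;  out ∅∪∅=∅
  n8('a'): parent n0 fail=0; on 'a' 0 → fail=0;  out ∅∪∅=∅
  n3('ca'): parent n2 fail=0; on 'a' 0 → fail=8;  out ∅∪∅=∅
  n9('aa'): parent n8 fail=0; on 'a' 0 → fail=8;  out {3}∪∅={3}
  n14('cc'): parent n2 fail=0; on 'c' 0 → fail=2;  out ∅∪∅=∅
  n18('cb'): parent n2 fail=0; on 'b' 0 → fail=1;  out ∅∪{0}={0}
  n4('caa'): parent n3 fail=8; on 'a' 8 → fail=9;  out ∅∪{3}={3}
  n10('aaa'): parent n9 fail=8; on 'a' 8 → fail=9;  out ∅∪{3}={3}
  n15('ccb'): parent n14 fail=2; on 'b' 2 → fail=18;  out ∅∪{0}={0}
  n19('cbb'): parent n18 fail=1; on 'b' 1→0 → fail=1;  out {5}∪{0}={0,5}
  n5('caac'): parent n4 fail=9; on 'c' 9→8→0 → fail=2;  out ∅∪∅=∅
  n11('aaac'): parent n10 fail=9; on 'c' 9→8→0 → fail=2;  out ∅∪∅=∅
  n16('ccbc'): parent n15 fail=18; on 'c' 18→1→0 → fail=2;  out ∅∪∅=∅
  n6('caacb'): parent n5 fail=2; on 'b' 2 → fail=18;  out ∅∪{0}={0}
  n12('aaaca'): parent n11 fail=2; on 'a' 2 → fail=3;  out ∅∪∅=∅
  n17('ccbca'): parent n16 fail=2; on 'a' 2 → fail=3;  out {4}∪∅={4}
  n7('caacbb'): parent n6 fail=18; on 'b' 18 → fail=19;  out {1}∪{0,5}={0,1,5}
  n13('aaacac'): parent n12 fail=3; on 'c' 3→8→0 → fail=2;  out {2}∪∅={2}

Scan:
[0] read 'c'  n0⇒n2
[1] read 'c'  n2⇒n14
[2] read 'b'  n14⇒n15  emit P0@[2:2]
[3] read 'a'  n15⇒n8 ·f
[4] read 'c'  n8⇒n2 ·f
[5] read 'a'  n2⇒n3
[6] read 'c'  n3⇒n2 ·f
[7] read 'a'  n2⇒n3
[8] read 'c'  n3⇒n2 ·f
[9] read 'b'  n2⇒n18  emit P0@[9:9]
[10] read 'b'  n18⇒n19  emit P0@[10:10],P5@[8:10]
[11] read 'b'  n19⇒n1 ·f  emit P0@[11:11]
[12] read 'a'  n1⇒n8 ·f
[13] read 'a'  n8⇒n9  emit P3@[12:13]
[14] read 'a'  n9⇒n10  emit P3@[13:14]
[15] read 'a'  n10⇒n10 ·f  emit P3@[14:15]
[16] read 'c'  n10⇒n11
[17] read 'a'  n11⇒n12
[18] read 'c'  n12⇒n13  emit P2@[13:18]
[19] read 'a'  n13⇒n3 ·f
[20] read 'a'  n3⇒n4  emit P3@[19:20]
[21] read 'c'  n4⇒n5
[22] read 'a'  n5⇒n3 ·f
[23] read 'a'  n3⇒n4  emit P3@[22:23]
[24] read 'c'  n4⇒n5
[25] read 'b'  n5⇒n6  emit P0@[25:25]
[26] read 'b'  n6⇒n7  emit P0@[26:26],P1@[21:26],P5@[24:26]
[27] read 'a'  n7⇒n8 ·f
[28] read 'b'  n8⇒n1 ·f  emit P0@[28:28]
[29] read 'c'  n1⇒n2 ·f
[30] read 'a'  n2⇒n3
[31] read 'a'  n3⇒n4  emit P3@[30:31]
[32] read 'a'  n4⇒n10 ·f  emit P3@[31:32]
[33] read 'a'  n10⇒n10 ·f  emit P3@[32:33]
[34] read 'c'  n10⇒n11
[35] read 'a'  n11⇒n12
[36] read 'c'  n12⇒n13  emit P2@[31:36]
[37] read 'c'  n13⇒n14 ·f
[38] read 'b'  n14⇒n15  emit P0@[38:38]
[39] read 'b'  n15⇒n19 ·f  emit P0@[39:39],P5@[37:39]
[40] read 'a'  n19⇒n8 ·f
[41] read 'c'  n8⇒n2 ·f
[42] read 'c'  n2⇒n14
[43] read 'a'  n14⇒n3 ·f

Matches: [[2,0],[9,0],[10,0],[10,5],[11,0],[13,3],[14,3],[15,3],[18,2],[20,3],[23,3],[25,0],[26,0],[26,1],[26,5],[28,0],[31,3],[32,3],[33,3],[36,2],[38,0],[39,0],[39,5]]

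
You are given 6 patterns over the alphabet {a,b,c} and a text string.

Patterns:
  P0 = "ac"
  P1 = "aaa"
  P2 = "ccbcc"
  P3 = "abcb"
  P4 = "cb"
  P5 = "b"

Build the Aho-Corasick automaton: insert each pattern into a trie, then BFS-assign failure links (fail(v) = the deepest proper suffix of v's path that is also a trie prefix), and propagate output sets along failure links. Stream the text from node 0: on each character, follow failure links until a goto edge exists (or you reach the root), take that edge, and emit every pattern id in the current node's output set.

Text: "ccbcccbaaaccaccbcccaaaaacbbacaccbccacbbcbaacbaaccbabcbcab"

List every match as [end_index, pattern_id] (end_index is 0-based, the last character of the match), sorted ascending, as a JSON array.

Build:
Trie nodes:
  0='ε' goto a→1 b→14 c→5
  1='a' goto a→3 b→10 c→2
  2='ac' goto ·  ←P0
  3='aa' goto a→4
  4='aaa' goto ·  ←P1
  5='c' goto b→13 c→6
  6='cc' goto b→7
  7='ccb' goto c→8
  8='ccbc' goto c→9
  9='ccbcc' goto ·  ←P2
  10='ab' goto c→11
  11='abc' goto b→12
  12='abcb' goto ·  ←P3
  13='cb' goto ·  ←P4
  14='b' goto ·  ←P5

BFS fail/out derivation:
  fail(1) 'a': from fail(0)=0 chase 'a': 0 ⇒ 0;  out=∅∪out(0)=∅
  fail(5) 'c': from fail(0)=0 chase 'c': 0 ⇒ 0;  out=∅∪out(0)=∅
  fail(14) 'b': from fail(0)=0 chase 'b': 0 ⇒ 0;  out={5}∪out(0)={5}
  fail(2) 'ac': from fail(1)=0 chase 'c': 0 ⇒ 5;  out={0}∪out(5)={0}
  fail(3) 'aa': from fail(1)=0 chase 'a': 0 ⇒ 1;  out=∅∪out(1)=∅
  fail(6) 'cc': from fail(5)=0 chase 'c': 0 ⇒ 5;  out=∅∪out(5)=∅
  fail(10) 'ab': from fail(1)=0 chase 'b': 0 ⇒ 14;  out=∅∪out(14)={5}
  fail(13) 'cb': from fail(5)=0 chase 'b': 0 ⇒ 14;  out={4}∪out(14)={4,5}
  fail(4) 'aaa': from fail(3)=1 chase 'a': 1 ⇒ 3;  out={1}∪out(3)={1}
  fail(7) 'ccb': from fail(6)=5 chase 'b': 5 ⇒ 13;  out=∅∪out(13)={4,5}
  fail(11) 'abc': from fail(10)=14 chase 'c': 14→0 ⇒ 5;  out=∅∪out(5)=∅
  fail(8) 'ccbc': from fail(7)=13 chase 'c': 13→14→0 ⇒ 5;  out=∅∪out(5)=∅
  fail(12) 'abcb': from fail(11)=5 chase 'b': 5 ⇒ 13;  out={3}∪out(13)={3,4,5}
  fail(9) 'ccbcc': from fail(8)=5 chase 'c': 5 ⇒ 6;  out={2}∪out(6)={2}

Scan:
pos 0 'c': at 5
pos 1 'c': at 6
pos 2 'b': at 7  emit P4@[1:2],P5@[2:2]
pos 3 'c': at 8
pos 4 'c': at 9  emit P2@[0:4]
pos 5 'c': at 6 ·f
pos 6 'b': at 7  emit P4@[5:6],P5@[6:6]
pos 7 'a': at 1 ·f
pos 8 'a': at 3
pos 9 'a': at 4  emit P1@[7:9]
pos 10 'c': at 2 ·f  emit P0@[9:10]
pos 11 'c': at 6 ·f
pos 12 'a': at 1 ·f
pos 13 'c': at 2  emit P0@[12:13]
pos 14 'c': at 6 ·f
pos 15 'b': at 7  emit P4@[14:15],P5@[15:15]
pos 16 'c': at 8
pos 17 'c': at 9  emit P2@[13:17]
pos 18 'c': at 6 ·f
pos 19 'a': at 1 ·f
pos 20 'a': at 3
pos 21 'a': at 4  emit P1@[19:21]
pos 22 'a': at 4 ·f  emit P1@[20:22]
pos 23 'a': at 4 ·f  emit P1@[21:23]
pos 24 'c': at 2 ·f  emit P0@[23:24]
pos 25 'b': at 13 ·f  emit P4@[24:25],P5@[25:25]
pos 26 'b': at 14 ·f  emit P5@[26:26]
pos 27 'a': at 1 ·f
pos 28 'c': at 2  emit P0@[27:28]
pos 29 'a': at 1 ·f
pos 30 'c': at 2  emit P0@[29:30]
pos 31 'c': at 6 ·f
pos 32 'b': at 7  emit P4@[31:32],P5@[32:32]
pos 33 'c': at 8
pos 34 'c': at 9  emit P2@[30:34]
pos 35 'a': at 1 ·f
pos 36 'c': at 2  emit P0@[35:36]
pos 37 'b': at 13 ·f  emit P4@[36:37],P5@[37:37]
pos 38 'b': at 14 ·f  emit P5@[38:38]
pos 39 'c': at 5 ·f
pos 40 'b': at 13  emit P4@[39:40],P5@[40:40]
pos 41 'a': at 1 ·f
pos 42 'a': at 3
pos 43 'c': at 2 ·f  emit P0@[42:43]
pos 44 'b': at 13 ·f  emit P4@[43:44],P5@[44:44]
pos 45 'a': at 1 ·f
pos 46 'a': at 3
pos 47 'c': at 2 ·f  emit P0@[46:47]
pos 48 'c': at 6 ·f
pos 49 'b': at 7  emit P4@[48:49],P5@[49:49]
pos 50 'a': at 1 ·f
pos 51 'b': at 10  emit P5@[51:51]
pos 52 'c': at 11
pos 53 'b': at 12  emit P3@[50:53],P4@[52:53],P5@[53:53]
pos 54 'c': at 5 ·f
pos 55 'a': at 1 ·f
pos 56 'b': at 10  emit P5@[56:56]

Matches: [[2,4],[2,5],[4,2],[6,4],[6,5],[9,1],[10,0],[13,0],[15,4],[15,5],[17,2],[21,1],[22,1],[23,1],[24,0],[25,4],[25,5],[26,5],[28,0],[30,0],[32,4],[32,5],[34,2],[36,0],[37,4],[37,5],[38,5],[40,4],[40,5],[43,0],[44,4],[44,5],[47,0],[49,4],[49,5],[51,5],[53,3],[53,4],[53,5],[56,5]]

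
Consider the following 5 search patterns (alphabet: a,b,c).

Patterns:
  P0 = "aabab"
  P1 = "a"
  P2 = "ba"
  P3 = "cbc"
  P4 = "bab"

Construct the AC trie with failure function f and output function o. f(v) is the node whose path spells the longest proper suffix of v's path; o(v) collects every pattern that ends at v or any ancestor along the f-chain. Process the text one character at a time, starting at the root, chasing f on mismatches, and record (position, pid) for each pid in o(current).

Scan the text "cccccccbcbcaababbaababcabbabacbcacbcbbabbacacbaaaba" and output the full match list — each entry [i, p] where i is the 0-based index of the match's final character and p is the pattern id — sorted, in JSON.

Build automaton:
Trie nodes:
  n0 'ε': a→1 b→6 c→8
  n1 'a': a→2  [P1 ends]
  n2 'aa': b→3
  n3 'aab': a→4
  n4 'aaba': b→5
  n5 'aabab': ·  [P0 ends]
  n6 'b': a→7
  n7 'ba': b→11  [P2 ends]
  n8 'c': b→9
  n9 'cb': c→10
  n10 'cbc': ·  [P3 ends]
  n11 'bab': ·  [P4 ends]

BFS fail/out derivation:
  n1('a'): parent n0 fail=0; on 'a' 0 → fail=0;  out {1}∪∅={1}
  n6('b'): parent n0 fail=0; on 'b' 0 → fail=0;  out ∅∪∅=∅
  n8('c'): parent n0 fail=0; on 'c' 0 → fail=0;  out ∅∪∅=∅
  n2('aa'): parent n1 fail=0; on 'a' 0 → fail=1;  out ∅∪{1}={1}
  n7('ba'): parent n6 fail=0; on 'a' 0 → fail=1;  out {2}∪{1}={1,2}
  n9('cb'): parent n8 fail=0; on 'b' 0 → fail=6;  out ∅∪∅=∅
  n3('aab'): parent n2 fail=1; on 'b' 1→0 → fail=6;  out ∅∪∅=∅
  n10('cbc'): parent n9 fail=6; on 'c' 6→0 → fail=8;  out {3}∪∅={3}
  n11('bab'): parent n7 fail=1; on 'b' 1→0 → fail=6;  out {4}∪∅={4}
  n4('aaba'): parent n3 fail=6; on 'a' 6 → fail=7;  out ∅∪{1,2}={1,2}
  n5('aabab'): parent n4 fail=7; on 'b' 7 → fail=11;  out {0}∪{4}={0,4}

Scan:
i=0 'c': node 0→8
i=1 'c': node 8→8 (via fail)
i=2 'c': node 8→8 (via fail)
i=3 'c': node 8→8 (via fail)
i=4 'c': node 8→8 (via fail)
i=5 'c': node 8→8 (via fail)
i=6 'c': node 8→8 (via fail)
i=7 'b': node 8→9
i=8 'c': node 9→10  emit P3@[6:8]
i=9 'b': node 10→9 (via fail)
i=10 'c': node 9→10  emit P3@[8:10]
i=11 'a': node 10→1 (via fail)  emit P1@[11:11]
i=12 'a': node 1→2  emit P1@[12:12]
i=13 'b': node 2→3
i=14 'a': node 3→4  emit P1@[14:14],P2@[13:14]
i=15 'b': node 4→5  emit P0@[11:15],P4@[13:15]
i=16 'b': node 5→6 (via fail)
i=17 'a': node 6→7  emit P1@[17:17],P2@[16:17]
i=18 'a': node 7→2 (via fail)  emit P1@[18:18]
i=19 'b': node 2→3
i=20 'a': node 3→4  emit P1@[20:20],P2@[19:20]
i=21 'b': node 4→5  emit P0@[17:21],P4@[19:21]
i=22 'c': node 5→8 (via fail)
i=23 'a': node 8→1 (via fail)  emit P1@[23:23]
i=24 'b': node 1→6 (via fail)
i=25 'b': node 6→6 (via fail)
i=26 'a': node 6→7  emit P1@[26:26],P2@[25:26]
i=27 'b': node 7→11  emit P4@[25:27]
i=28 'a': node 11→7 (via fail)  emit P1@[28:28],P2@[27:28]
i=29 'c': node 7→8 (via fail)
i=30 'b': node 8→9
i=31 'c': node 9→10  emit P3@[29:31]
i=32 'a': node 10→1 (via fail)  emit P1@[32:32]
i=33 'c': node 1→8 (via fail)
i=34 'b': node 8→9
i=35 'c': node 9→10  emit P3@[33:35]
i=36 'b': node 10→9 (via fail)
i=37 'b': node 9→6 (via fail)
i=38 'a': node 6→7  emit P1@[38:38],P2@[37:38]
i=39 'b': node 7→11  emit P4@[37:39]
i=40 'b': node 11→6 (via fail)
i=41 'a': node 6→7  emit P1@[41:41],P2@[40:41]
i=42 'c': node 7→8 (via fail)
i=43 'a': node 8→1 (via fail)  emit P1@[43:43]
i=44 'c': node 1→8 (via fail)
i=45 'b': node 8→9
i=46 'a': node 9→7 (via fail)  emit P1@[46:46],P2@[45:46]
i=47 'a': node 7→2 (via fail)  emit P1@[47:47]
i=48 'a': node 2→2 (via fail)  emit P1@[48:48]
i=49 'b': node 2→3
i=50 'a': node 3→4  emit P1@[50:50],P2@[49:50]

Result: [[8,3],[10,3],[11,1],[12,1],[14,1],[14,2],[15,0],[15,4],[17,1],[17,2],[18,1],[20,1],[20,2],[21,0],[21,4],[23,1],[26,1],[26,2],[27,4],[28,1],[28,2],[31,3],[32,1],[35,3],[38,1],[38,2],[39,4],[41,1],[41,2],[43,1],[46,1],[46,2],[47,1],[48,1],[50,1],[50,2]]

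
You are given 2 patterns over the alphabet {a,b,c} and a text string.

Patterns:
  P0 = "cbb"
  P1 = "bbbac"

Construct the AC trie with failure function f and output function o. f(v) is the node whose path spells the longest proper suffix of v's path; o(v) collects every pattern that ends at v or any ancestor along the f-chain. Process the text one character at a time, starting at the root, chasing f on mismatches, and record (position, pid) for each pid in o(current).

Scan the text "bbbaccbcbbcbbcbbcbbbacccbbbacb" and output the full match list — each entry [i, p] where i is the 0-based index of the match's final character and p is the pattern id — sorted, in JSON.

Build automaton:
Trie nodes:
  n0 'ε': b→4 c→1
  n1 'c': b→2
  n2 'cb': b→3
  n3 'cbb': ·  ←P0
  n4 'b': b→5
  n5 'bb': b→6
  n6 'bbb': a→7
  n7 'bbba': c→8
  n8 'bbbac': ·  ←P1

BFS fail/out derivation:
  fail(1) 'c': from fail(0)=0 chase 'c': 0 ⇒ 0;  out=∅∪out(0)=∅
  fail(4) 'b': from fail(0)=0 chase 'b': 0 ⇒ 0;  out=∅∪out(0)=∅
  fail(2) 'cb': from fail(1)=0 chase 'b': 0 ⇒ 4;  out=∅∪out(4)=∅
  fail(5) 'bb': from fail(4)=0 chase 'b': 0 ⇒ 4;  out=∅∪out(4)=∅
  fail(3) 'cbb': from fail(2)=4 chase 'b': 4 ⇒ 5;  out={0}∪out(5)={0}
  fail(6) 'bbb': from fail(5)=4 chase 'b': 4 ⇒ 5;  out=∅∪out(5)=∅
  fail(7) 'bbba': from fail(6)=5 chase 'a': 5→4→0 ⇒ 0;  out=∅∪out(0)=∅
  fail(8) 'bbbac': from fail(7)=0 chase 'c': 0 ⇒ 1;  out={1}∪out(1)={1}

Run:
pos 0 'b': at 4
pos 1 'b': at 5
pos 2 'b': at 6
pos 3 'a': at 7
pos 4 'c': at 8  ** P1@[0:4]
pos 5 'c': at 1 (fail-walked)
pos 6 'b': at 2
pos 7 'c': at 1 (fail-walked)
pos 8 'b': at 2
pos 9 'b': at 3  ** P0@[7:9]
pos 10 'c': at 1 (fail-walked)
pos 11 'b': at 2
pos 12 'b': at 3  ** P0@[10:12]
pos 13 'c': at 1 (fail-walked)
pos 14 'b': at 2
pos 15 'b': at 3  ** P0@[13:15]
pos 16 'c': at 1 (fail-walked)
pos 17 'b': at 2
pos 18 'b': at 3  ** P0@[16:18]
pos 19 'b': at 6 (fail-walked)
pos 20 'a': at 7
pos 21 'c': at 8  ** P1@[17:21]
pos 22 'c': at 1 (fail-walked)
pos 23 'c': at 1 (fail-walked)
pos 24 'b': at 2
pos 25 'b': at 3  ** P0@[23:25]
pos 26 'b': at 6 (fail-walked)
pos 27 'a': at 7
pos 28 'c': at 8  ** P1@[24:28]
pos 29 'b': at 2 (fail-walked)

Matches: [[4,1],[9,0],[12,0],[15,0],[18,0],[21,1],[25,0],[28,1]]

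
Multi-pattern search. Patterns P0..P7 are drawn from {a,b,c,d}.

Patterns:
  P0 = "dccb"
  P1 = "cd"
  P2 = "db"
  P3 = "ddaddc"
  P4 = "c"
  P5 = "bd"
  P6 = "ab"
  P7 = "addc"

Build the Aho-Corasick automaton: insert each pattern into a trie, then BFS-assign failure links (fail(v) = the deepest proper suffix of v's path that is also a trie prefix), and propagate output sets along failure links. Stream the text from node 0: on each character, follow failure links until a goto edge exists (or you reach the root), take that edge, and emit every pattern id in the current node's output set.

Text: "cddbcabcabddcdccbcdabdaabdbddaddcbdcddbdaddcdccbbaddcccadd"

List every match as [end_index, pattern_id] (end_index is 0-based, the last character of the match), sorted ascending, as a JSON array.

Construct AC machine:
Trie nodes:
  0='ε' goto a→15 b→13 c→5 d→1
  1='d' goto b→7 c→2 d→8
  2='dc' goto c→3
  3='dcc' goto b→4
  4='dccb' goto ·  ←P0
  5='c' goto d→6  ←P4
  6='cd' goto ·  ←P1
  7='db' goto ·  ←P2
  8='dd' goto a→9
  9='dda' goto d→10
  10='ddad' goto d→11
  11='ddadd' goto c→12
  12='ddaddc' goto ·  ←P3
  13='b' goto d→14
  14='bd' goto ·  ←P5
  15='a' goto b→16 d→17
  16='ab' goto ·  ←P6
  17='ad' goto d→18
  18='add' goto c→19
  19='addc' goto ·  ←P7

BFS fail/out derivation:
  fail(1) 'd': from fail(0)=0 chase 'd': 0 ⇒ 0;  out=∅∪out(0)=∅
  fail(5) 'c': from fail(0)=0 chase 'c': 0 ⇒ 0;  out={4}∪out(0)={4}
  fail(13) 'b': from fail(0)=0 chase 'b': 0 ⇒ 0;  out=∅∪out(0)=∅
  fail(15) 'a': from fail(0)=0 chase 'a': 0 ⇒ 0;  out=∅∪out(0)=∅
  fail(2) 'dc': from fail(1)=0 chase 'c': 0 ⇒ 5;  out=∅∪out(5)={4}
  fail(6) 'cd': from fail(5)=0 chase 'd': 0 ⇒ 1;  out={1}∪out(1)={1}
  fail(7) 'db': from fail(1)=0 chase 'b': 0 ⇒ 13;  out={2}∪out(13)={2}
  fail(8) 'dd': from fail(1)=0 chase 'd': 0 ⇒ 1;  out=∅∪out(1)=∅
  fail(14) 'bd': from fail(13)=0 chase 'd': 0 ⇒ 1;  out={5}∪out(1)={5}
  fail(16) 'ab': from fail(15)=0 chase 'b': 0 ⇒ 13;  out={6}∪out(13)={6}
  fail(17) 'ad': from fail(15)=0 chase 'd': 0 ⇒ 1;  out=∅∪out(1)=∅
  fail(3) 'dcc': from fail(2)=5 chase 'c': 5→0 ⇒ 5;  out=∅∪out(5)={4}
  fail(9) 'dda': from fail(8)=1 chase 'a': 1→0 ⇒ 15;  out=∅∪out(15)=∅
  fail(18) 'add': from fail(17)=1 chase 'd': 1 ⇒ 8;  out=∅∪out(8)=∅
  fail(4) 'dccb': from fail(3)=5 chase 'b': 5→0 ⇒ 13;  out={0}∪out(13)={0}
  fail(10) 'ddad': from fail(9)=15 chase 'd': 15 ⇒ 17;  out=∅∪out(17)=∅
  fail(19) 'addc': from fail(18)=8 chase 'c': 8→1 ⇒ 2;  out={7}∪out(2)={4,7}
  fail(11) 'ddadd': from fail(10)=17 chase 'd': 17 ⇒ 18;  out=∅∪out(18)=∅
  fail(12) 'ddaddc': from fail(11)=18 chase 'c': 18 ⇒ 19;  out={3}∪out(19)={3,4,7}

Run:
[0] read 'c'  n0⇒n5  emit P4@[0:0]
[1] read 'd'  n5⇒n6  emit P1@[0:1]
[2] read 'd'  n6⇒n8 ·f
[3] read 'b'  n8⇒n7 ·f  emit P2@[2:3]
[4] read 'c'  n7⇒n5 ·f  emit P4@[4:4]
[5] read 'a'  n5⇒n15 ·f
[6] read 'b'  n15⇒n16  emit P6@[5:6]
[7] read 'c'  n16⇒n5 ·f  emit P4@[7:7]
[8] read 'a'  n5⇒n15 ·f
[9] read 'b'  n15⇒n16  emit P6@[8:9]
[10] read 'd'  n16⇒n14 ·f  emit P5@[9:10]
[11] read 'd'  n14⇒n8 ·f
[12] read 'c'  n8⇒n2 ·f  emit P4@[12:12]
[13] read 'd'  n2⇒n6 ·f  emit P1@[12:13]
[14] read 'c'  n6⇒n2 ·f  emit P4@[14:14]
[15] read 'c'  n2⇒n3  emit P4@[15:15]
[16] read 'b'  n3⇒n4  emit P0@[13:16]
[17] read 'c'  n4⇒n5 ·f  emit P4@[17:17]
[18] read 'd'  n5⇒n6  emit P1@[17:18]
[19] read 'a'  n6⇒n15 ·f
[20] read 'b'  n15⇒n16  emit P6@[19:20]
[21] read 'd'  n16⇒n14 ·f  emit P5@[20:21]
[22] read 'a'  n14⇒n15 ·f
[23] read 'a'  n15⇒n15 ·f
[24] read 'b'  n15⇒n16  emit P6@[23:24]
[25] read 'd'  n16⇒n14 ·f  emit P5@[24:25]
[26] read 'b'  n14⇒n7 ·f  emit P2@[25:26]
[27] read 'd'  n7⇒n14 ·f  emit P5@[26:27]
[28] read 'd'  n14⇒n8 ·f
[29] read 'a'  n8⇒n9
[30] read 'd'  n9⇒n10
[31] read 'd'  n10⇒n11
[32] read 'c'  n11⇒n12  emit P3@[27:32],P4@[32:32],P7@[29:32]
[33] read 'b'  n12⇒n13 ·f
[34] read 'd'  n13⇒n14  emit P5@[33:34]
[35] read 'c'  n14⇒n2 ·f  emit P4@[35:35]
[36] read 'd'  n2⇒n6 ·f  emit P1@[35:36]
[37] read 'd'  n6⇒n8 ·f
[38] read 'b'  n8⇒n7 ·f  emit P2@[37:38]
[39] read 'd'  n7⇒n14 ·f  emit P5@[38:39]
[40] read 'a'  n14⇒n15 ·f
[41] read 'd'  n15⇒n17
[42] read 'd'  n17⇒n18
[43] read 'c'  n18⇒n19  emit P4@[43:43],P7@[40:43]
[44] read 'd'  n19⇒n6 ·f  emit P1@[43:44]
[45] read 'c'  n6⇒n2 ·f  emit P4@[45:45]
[46] read 'c'  n2⇒n3  emit P4@[46:46]
[47] read 'b'  n3⇒n4  emit P0@[44:47]
[48] read 'b'  n4⇒n13 ·f
[49] read 'a'  n13⇒n15 ·f
[50] read 'd'  n15⇒n17
[51] read 'd'  n17⇒n18
[52] read 'c'  n18⇒n19  emit P4@[52:52],P7@[49:52]
[53] read 'c'  n19⇒n3 ·f  emit P4@[53:53]
[54] read 'c'  n3⇒n5 ·f  emit P4@[54:54]
[55] read 'a'  n5⇒n15 ·f
[56] read 'd'  n15⇒n17
[57] read 'd'  n17⇒n18

Matches: [[0,4],[1,1],[3,2],[4,4],[6,6],[7,4],[9,6],[10,5],[12,4],[13,1],[14,4],[15,4],[16,0],[17,4],[18,1],[20,6],[21,5],[24,6],[25,5],[26,2],[27,5],[32,3],[32,4],[32,7],[34,5],[35,4],[36,1],[38,2],[39,5],[43,4],[43,7],[44,1],[45,4],[46,4],[47,0],[52,4],[52,7],[53,4],[54,4]]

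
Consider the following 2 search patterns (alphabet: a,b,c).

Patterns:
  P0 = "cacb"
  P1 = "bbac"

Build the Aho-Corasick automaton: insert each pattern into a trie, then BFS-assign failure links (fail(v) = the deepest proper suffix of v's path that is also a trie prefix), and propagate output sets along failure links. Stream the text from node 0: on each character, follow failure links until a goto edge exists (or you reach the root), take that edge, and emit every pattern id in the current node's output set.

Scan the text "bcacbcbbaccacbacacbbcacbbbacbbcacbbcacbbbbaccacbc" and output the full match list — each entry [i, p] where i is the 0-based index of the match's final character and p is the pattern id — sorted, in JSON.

Build:
Trie nodes:
  0='ε' goto b→5 c→1
  1='c' goto a→2
  2='ca' goto c→3
  3='cac' goto b→4
  4='cacb' goto ·  [P0 ends]
  5='b' goto b→6
  6='bb' goto a→7
  7='bba' goto c→8
  8='bbac' goto ·  [P1 ends]

BFS fail/out derivation:
  n1('c'): parent n0 fail=0; on 'c' 0 → fail=0;  out ∅∪∅=∅
  n5('b'): parent n0 fail=0; on 'b' 0 → fail=0;  out ∅∪∅=∅
  n2('ca'): parent n1 fail=0; on 'a' 0 → fail=0;  out ∅∪∅=∅
  n6('bb'): parent n5 fail=0; on 'b' 0 → fail=5;  out ∅∪∅=∅
  n3('cac'): parent n2 fail=0; on 'c' 0 → fail=1;  out ∅∪∅=∅
  n7('bba'): parent n6 fail=5; on 'a' 5→0 → fail=0;  out ∅∪∅=∅
  n4('cacb'): parent n3 fail=1; on 'b' 1→0 → fail=5;  out {0}∪∅={0}
  n8('bbac'): parent n7 fail=0; on 'c' 0 → fail=1;  out {1}∪∅={1}

Text stream:
i=0 'b': node 0→5
i=1 'c': node 5→1 (fail-walked)
i=2 'a': node 1→2
i=3 'c': node 2→3
i=4 'b': node 3→4  → match P0@[1:4]
i=5 'c': node 4→1 (fail-walked)
i=6 'b': node 1→5 (fail-walked)
i=7 'b': node 5→6
i=8 'a': node 6→7
i=9 'c': node 7→8  → match P1@[6:9]
i=10 'c': node 8→1 (fail-walked)
i=11 'a': node 1→2
i=12 'c': node 2→3
i=13 'b': node 3→4  → match P0@[10:13]
i=14 'a': node 4→0 (fail-walked)
i=15 'c': node 0→1
i=16 'a': node 1→2
i=17 'c': node 2→3
i=18 'b': node 3→4  → match P0@[15:18]
i=19 'b': node 4→6 (fail-walked)
i=20 'c': node 6→1 (fail-walked)
i=21 'a': node 1→2
i=22 'c': node 2→3
i=23 'b': node 3→4  → match P0@[20:23]
i=24 'b': node 4→6 (fail-walked)
i=25 'b': node 6→6 (fail-walked)
i=26 'a': node 6→7
i=27 'c': node 7→8  → match P1@[24:27]
i=28 'b': node 8→5 (fail-walked)
i=29 'b': node 5→6
i=30 'c': node 6→1 (fail-walked)
i=31 'a': node 1→2
i=32 'c': node 2→3
i=33 'b': node 3→4  → match P0@[30:33]
i=34 'b': node 4→6 (fail-walked)
i=35 'c': node 6→1 (fail-walked)
i=36 'a': node 1→2
i=37 'c': node 2→3
i=38 'b': node 3→4  → match P0@[35:38]
i=39 'b': node 4→6 (fail-walked)
i=40 'b': node 6→6 (fail-walked)
i=41 'b': node 6→6 (fail-walked)
i=42 'a': node 6→7
i=43 'c': node 7→8  → match P1@[40:43]
i=44 'c': node 8→1 (fail-walked)
i=45 'a': node 1→2
i=46 'c': node 2→3
i=47 'b': node 3→4  → match P0@[44:47]
i=48 'c': node 4→1 (fail-walked)

All matches (sorted): [[4,0],[9,1],[13,0],[18,0],[23,0],[27,1],[33,0],[38,0],[43,1],[47,0]]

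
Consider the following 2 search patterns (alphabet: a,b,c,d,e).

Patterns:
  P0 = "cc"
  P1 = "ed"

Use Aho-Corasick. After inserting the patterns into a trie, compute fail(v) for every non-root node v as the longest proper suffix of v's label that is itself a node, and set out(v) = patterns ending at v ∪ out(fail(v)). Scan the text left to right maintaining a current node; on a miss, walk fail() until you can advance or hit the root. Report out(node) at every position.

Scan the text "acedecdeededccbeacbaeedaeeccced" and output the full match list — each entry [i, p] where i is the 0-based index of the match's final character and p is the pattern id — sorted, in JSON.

Build:
Trie nodes:
  n0 'ε': c→1 e→3
  n1 'c': c→2
  n2 'cc': ·  [P0 ends]
  n3 'e': d→4
  n4 'ed': ·  [P1 ends]

Failure links (BFS by depth):
  n1('c'): parent n0 fail=0; on 'c' 0 → fail=0;  out ∅∪∅=∅
  n3('e'): parent n0 fail=0; on 'e' 0 → fail=0;  out ∅∪∅=∅
  n2('cc'): parent n1 fail=0; on 'c' 0 → fail=1;  out {0}∪∅={0}
  n4('ed'): parent n3 fail=0; on 'd' 0 → fail=0;  out {1}∪∅={1}

Text stream:
i=0 'a': node 0→0
i=1 'c': node 0→1
i=2 'e': node 1→3 ·f
i=3 'd': node 3→4  → match P1@[2:3]
i=4 'e': node 4→3 ·f
i=5 'c': node 3→1 ·f
i=6 'd': node 1→0 ·f
i=7 'e': node 0→3
i=8 'e': node 3→3 ·f
i=9 'd': node 3→4  → match P1@[8:9]
i=10 'e': node 4→3 ·f
i=11 'd': node 3→4  → match P1@[10:11]
i=12 'c': node 4→1 ·f
i=13 'c': node 1→2  → match P0@[12:13]
i=14 'b': node 2→0 ·f
i=15 'e': node 0→3
i=16 'a': node 3→0 ·f
i=17 'c': node 0→1
i=18 'b': node 1→0 ·f
i=19 'a': node 0→0
i=20 'e': node 0→3
i=21 'e': node 3→3 ·f
i=22 'd': node 3→4  → match P1@[21:22]
i=23 'a': node 4→0 ·f
i=24 'e': node 0→3
i=25 'e': node 3→3 ·f
i=26 'c': node 3→1 ·f
i=27 'c': node 1→2  → match P0@[26:27]
i=28 'c': node 2→2 ·f  → match P0@[27:28]
i=29 'e': node 2→3 ·f
i=30 'd': node 3→4  → match P1@[29:30]

Result: [[3,1],[9,1],[11,1],[13,0],[22,1],[27,0],[28,0],[30,1]]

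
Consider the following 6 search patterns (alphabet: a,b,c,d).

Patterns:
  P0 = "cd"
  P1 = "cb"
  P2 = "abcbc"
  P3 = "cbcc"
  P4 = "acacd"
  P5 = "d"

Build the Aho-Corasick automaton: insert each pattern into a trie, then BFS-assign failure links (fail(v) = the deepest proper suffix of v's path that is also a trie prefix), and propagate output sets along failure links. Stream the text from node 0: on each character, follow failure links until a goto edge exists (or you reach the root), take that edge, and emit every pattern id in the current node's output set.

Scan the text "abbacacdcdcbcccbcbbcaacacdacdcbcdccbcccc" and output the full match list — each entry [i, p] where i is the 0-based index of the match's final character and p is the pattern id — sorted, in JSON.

Build:
Trie (insert patterns):
  0='ε' goto a→4 c→1 d→15
  1='c' goto b→3 d→2
  2='cd' goto ·  ←P0
  3='cb' goto c→9  ←P1
  4='a' goto b→5 c→11
  5='ab' goto c→6
  6='abc' goto b→7
  7='abcb' goto c→8
  8='abcbc' goto ·  ←P2
  9='cbc' goto c→10
  10='cbcc' goto ·  ←P3
  11='ac' goto a→12
  12='aca' goto c→13
  13='acac' goto d→14
  14='acacd' goto ·  ←P4
  15='d' goto ·  ←P5

Failure links (BFS by depth):
  n1('c'): parent n0 fail=0; on 'c' 0 → fail=0;  out ∅∪∅=∅
  n4('a'): parent n0 fail=0; on 'a' 0 → fail=0;  out ∅∪∅=∅
  n15('d'): parent n0 fail=0; on 'd' 0 → fail=0;  out {5}∪∅={5}
  n2('cd'): parent n1 fail=0; on 'd' 0 → fail=15;  out {0}∪{5}={0,5}
  n3('cb'): parent n1 fail=0; on 'b' 0 → fail=0;  out {1}∪∅={1}
  n5('ab'): parent n4 fail=0; on 'b' 0 → fail=0;  out ∅∪∅=∅
  n11('ac'): parent n4 fail=0; on 'c' 0 → fail=1;  out ∅∪∅=∅
  n6('abc'): parent n5 fail=0; on 'c' 0 → fail=1;  out ∅∪∅=∅
  n9('cbc'): parent n3 fail=0; on 'c' 0 → fail=1;  out ∅∪∅=∅
  n12('aca'): parent n11 fail=1; on 'a' 1→0 → fail=4;  out ∅∪∅=∅
  n7('abcb'): parent n6 fail=1; on 'b' 1 → fail=3;  out ∅∪{1}={1}
  n10('cbcc'): parent n9 fail=1; on 'c' 1→0 → fail=1;  out {3}∪∅={3}
  n13('acac'): parent n12 fail=4; on 'c' 4 → fail=11;  out ∅∪∅=∅
  n8('abcbc'): parent n7 fail=3; on 'c' 3 → fail=9;  out {2}∪∅={2}
  n14('acacd'): parent n13 fail=11; on 'd' 11→1 → fail=2;  out {4}∪{0,5}={0,4,5}

Text stream:
i=0 'a': node 0→4
i=1 'b': node 4→5
i=2 'b': node 5→0 (fail-walked)
i=3 'a': node 0→4
i=4 'c': node 4→11
i=5 'a': node 11→12
i=6 'c': node 12→13
i=7 'd': node 13→14  → match P0@[6:7],P4@[3:7],P5@[7:7]
i=8 'c': node 14→1 (fail-walked)
i=9 'd': node 1→2  → match P0@[8:9],P5@[9:9]
i=10 'c': node 2→1 (fail-walked)
i=11 'b': node 1→3  → match P1@[10:11]
i=12 'c': node 3→9
i=13 'c': node 9→10  → match P3@[10:13]
i=14 'c': node 10→1 (fail-walked)
i=15 'b': node 1→3  → match P1@[14:15]
i=16 'c': node 3→9
i=17 'b': node 9→3 (fail-walked)  → match P1@[16:17]
i=18 'b': node 3→0 (fail-walked)
i=19 'c': node 0→1
i=20 'a': node 1→4 (fail-walked)
i=21 'a': node 4→4 (fail-walked)
i=22 'c': node 4→11
i=23 'a': node 11→12
i=24 'c': node 12→13
i=25 'd': node 13→14  → match P0@[24:25],P4@[21:25],P5@[25:25]
i=26 'a': node 14→4 (fail-walked)
i=27 'c': node 4→11
i=28 'd': node 11→2 (fail-walked)  → match P0@[27:28],P5@[28:28]
i=29 'c': node 2→1 (fail-walked)
i=30 'b': node 1→3  → match P1@[29:30]
i=31 'c': node 3→9
i=32 'd': node 9→2 (fail-walked)  → match P0@[31:32],P5@[32:32]
i=33 'c': node 2→1 (fail-walked)
i=34 'c': node 1→1 (fail-walked)
i=35 'b': node 1→3  → match P1@[34:35]
i=36 'c': node 3→9
i=37 'c': node 9→10  → match P3@[34:37]
i=38 'c': node 10→1 (fail-walked)
i=39 'c': node 1→1 (fail-walked)

Matches: [[7,0],[7,4],[7,5],[9,0],[9,5],[11,1],[13,3],[15,1],[17,1],[25,0],[25,4],[25,5],[28,0],[28,5],[30,1],[32,0],[32,5],[35,1],[37,3]]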